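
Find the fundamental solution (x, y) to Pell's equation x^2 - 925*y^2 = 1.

(x, y) = (1555849, 51156)

First expand sqrt(925) as a continued fraction. With x_i = (sqrt(925) + m_i)/d_i and (m_0, d_0) = (0, 1): a_0 = floor(sqrt(925)) = 30, since 30^2 = 900 <= 925 < 961 = 31^2.
Iterate m_{i+1} = d_i*a_i - m_i, d_{i+1} = (925 - m_{i+1}^2)/d_i, a_{i+1} = floor((a_0 + m_{i+1})/d_{i+1}):
  m_1 = 1*30 - 0 = 30, d_1 = (925 - 30^2)/1 = 25/1 = 25, a_1 = floor((30 + 30)/25) = 2.
  m_2 = 25*2 - 30 = 20, d_2 = (925 - 20^2)/25 = 525/25 = 21, a_2 = floor((30 + 20)/21) = 2.
  m_3 = 21*2 - 20 = 22, d_3 = (925 - 22^2)/21 = 441/21 = 21, a_3 = floor((30 + 22)/21) = 2.
  m_4 = 21*2 - 22 = 20, d_4 = (925 - 20^2)/21 = 525/21 = 25, a_4 = floor((30 + 20)/25) = 2.
  m_5 = 25*2 - 20 = 30, d_5 = (925 - 30^2)/25 = 25/25 = 1, a_5 = floor((30 + 30)/1) = 60.
  m_6 = 1*60 - 30 = 30, d_6 = (925 - 30^2)/1 = 25/1 = 25: (m_6, d_6) = (m_1, d_1) = (30, 25), so from here the quotients repeat a_1, ..., a_5; the period length is 5.
So sqrt(925) = [30; (2, 2, 2, 2, 60)] with period length k = 5.
k is odd, so (p_{k-1}, q_{k-1}) only solves x^2 - 925y^2 = -1 and the fundamental solution of x^2 - 925y^2 = 1 is (p_{2k-1}, q_{2k-1}) = (p_9, q_9); compute convergents through index 9, running through the period twice.
Convergents (p_i = a_i*p_{i-1} + p_{i-2}, q_i = a_i*q_{i-1} + q_{i-2} with p_{-2}=0, p_{-1}=1, q_{-2}=1, q_{-1}=0):
  i=0: a_0=30, p_0 = 30*1 + 0 = 30, q_0 = 30*0 + 1 = 1.
  i=1: a_1=2, p_1 = 2*30 + 1 = 61, q_1 = 2*1 + 0 = 2.
  i=2: a_2=2, p_2 = 2*61 + 30 = 152, q_2 = 2*2 + 1 = 5.
  i=3: a_3=2, p_3 = 2*152 + 61 = 365, q_3 = 2*5 + 2 = 12.
  i=4: a_4=2, p_4 = 2*365 + 152 = 882, q_4 = 2*12 + 5 = 29.
  i=5: a_5=60, p_5 = 60*882 + 365 = 53285, q_5 = 60*29 + 12 = 1752.
  i=6: a_6=2, p_6 = 2*53285 + 882 = 107452, q_6 = 2*1752 + 29 = 3533.
  i=7: a_7=2, p_7 = 2*107452 + 53285 = 268189, q_7 = 2*3533 + 1752 = 8818.
  i=8: a_8=2, p_8 = 2*268189 + 107452 = 643830, q_8 = 2*8818 + 3533 = 21169.
  i=9: a_9=2, p_9 = 2*643830 + 268189 = 1555849, q_9 = 2*21169 + 8818 = 51156.
Indeed p_4^2 - 925*q_4^2 = 777924 - 777925 = -1, not +1.
Check: 1555849^2 - 925*51156^2 = 2420666110801 - 2420666110800 = 1, so (x, y) = (1555849, 51156) solves the equation, and by the theorem it is the least positive solution.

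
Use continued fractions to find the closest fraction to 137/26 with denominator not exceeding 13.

Expand x = 137/26 as a continued fraction with the Euclidean algorithm:
  137 = 5*26 + 7, so a_0 = 5.
  26 = 3*7 + 5, so a_1 = 3.
  7 = 1*5 + 2, so a_2 = 1.
  5 = 2*2 + 1, so a_3 = 2.
  2 = 2*1 + 0, so a_4 = 2.
so x = [5; 3, 1, 2, 2].
Convergents (p_i = a_i*p_{i-1} + p_{i-2}, q_i = a_i*q_{i-1} + q_{i-2} with p_{-2}=0, p_{-1}=1, q_{-2}=1, q_{-1}=0), until the denominator exceeds 13:
  i=0: a_0=5, p_0 = 5*1 + 0 = 5, q_0 = 5*0 + 1 = 1.
  i=1: a_1=3, p_1 = 3*5 + 1 = 16, q_1 = 3*1 + 0 = 3.
  i=2: a_2=1, p_2 = 1*16 + 5 = 21, q_2 = 1*3 + 1 = 4.
  i=3: a_3=2, p_3 = 2*21 + 16 = 58, q_3 = 2*4 + 3 = 11.
  i=4: a_4=2, p_4 = 2*58 + 21 = 137, q_4 = 2*11 + 4 = 26.
q_4 = 26 > 13, so the last convergent with denominator <= 13 is p_3/q_3 = 58/11.
The closest fraction with denominator <= 13 is either p_3/q_3 or the intermediate fraction (k*p_3 + p_2)/(k*q_3 + q_2) with the largest k >= 1 whose denominator stays <= 13; these approach x as k grows, and every other convergent or intermediate fraction in range is farther away.
Largest k: floor((13 - q_2)/q_3) = floor((13 - 4)/11) = 0.
Since k = 0, no intermediate fraction beyond p_3/q_3 has denominator <= 13, so the convergent 58/11 is the closest (its error is |137*11 - 58*26|/(26*11) = 1/286).

58/11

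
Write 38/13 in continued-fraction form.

[2; 1, 12]

Run the Euclidean algorithm on 38 and 13; the successive quotients are the partial quotients a_0, a_1, ... (each step inverts the fractional part left over by the previous one):
  38 = 2*13 + 12, so a_0 = 2.
  13 = 1*12 + 1, so a_1 = 1.
  12 = 12*1 + 0, so a_2 = 12.
The remainder reaches 0 after 3 divisions, so the expansion has 3 partial quotients, read off in order.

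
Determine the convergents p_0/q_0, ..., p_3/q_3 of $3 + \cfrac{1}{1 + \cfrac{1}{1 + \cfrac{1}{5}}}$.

Using the convergent recurrence p_i = a_i*p_{i-1} + p_{i-2}, q_i = a_i*q_{i-1} + q_{i-2} with p_{-2}=0, p_{-1}=1, q_{-2}=1, q_{-1}=0:
  i=0: a_0=3, p_0 = 3*1 + 0 = 3, q_0 = 3*0 + 1 = 1.
  i=1: a_1=1, p_1 = 1*3 + 1 = 4, q_1 = 1*1 + 0 = 1.
  i=2: a_2=1, p_2 = 1*4 + 3 = 7, q_2 = 1*1 + 1 = 2.
  i=3: a_3=5, p_3 = 5*7 + 4 = 39, q_3 = 5*2 + 1 = 11.

3/1, 4/1, 7/2, 39/11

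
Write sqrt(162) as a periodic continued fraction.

[12; (1, 2, 1, 2, 12, 2, 1, 2, 1, 24)]

Write x_i = (sqrt(162) + m_i)/d_i with (m_0, d_0) = (0, 1). a_0 = floor(sqrt(162)) = 12, since 12^2 = 144 <= 162 < 169 = 13^2.
Iterate m_{i+1} = d_i*a_i - m_i, d_{i+1} = (162 - m_{i+1}^2)/d_i, a_{i+1} = floor((a_0 + m_{i+1})/d_{i+1}):
  m_1 = 1*12 - 0 = 12, d_1 = (162 - 12^2)/1 = 18/1 = 18, a_1 = floor((12 + 12)/18) = 1.
  m_2 = 18*1 - 12 = 6, d_2 = (162 - 6^2)/18 = 126/18 = 7, a_2 = floor((12 + 6)/7) = 2.
  m_3 = 7*2 - 6 = 8, d_3 = (162 - 8^2)/7 = 98/7 = 14, a_3 = floor((12 + 8)/14) = 1.
  m_4 = 14*1 - 8 = 6, d_4 = (162 - 6^2)/14 = 126/14 = 9, a_4 = floor((12 + 6)/9) = 2.
  m_5 = 9*2 - 6 = 12, d_5 = (162 - 12^2)/9 = 18/9 = 2, a_5 = floor((12 + 12)/2) = 12.
  m_6 = 2*12 - 12 = 12, d_6 = (162 - 12^2)/2 = 18/2 = 9, a_6 = floor((12 + 12)/9) = 2.
  m_7 = 9*2 - 12 = 6, d_7 = (162 - 6^2)/9 = 126/9 = 14, a_7 = floor((12 + 6)/14) = 1.
  m_8 = 14*1 - 6 = 8, d_8 = (162 - 8^2)/14 = 98/14 = 7, a_8 = floor((12 + 8)/7) = 2.
  m_9 = 7*2 - 8 = 6, d_9 = (162 - 6^2)/7 = 126/7 = 18, a_9 = floor((12 + 6)/18) = 1.
  m_10 = 18*1 - 6 = 12, d_10 = (162 - 12^2)/18 = 18/18 = 1, a_10 = floor((12 + 12)/1) = 24.
  m_11 = 1*24 - 12 = 12, d_11 = (162 - 12^2)/1 = 18/1 = 18: (m_11, d_11) = (m_1, d_1) = (12, 18), so from here the quotients repeat a_1, ..., a_10; the period length is 10.
Hence the expansion of sqrt(162) is a_0 = 12 followed by the repeating block 1, 2, 1, 2, 12, 2, 1, 2, 1, 24 (period 10).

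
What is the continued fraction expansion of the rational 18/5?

Run the Euclidean algorithm on 18 and 5; the successive quotients are the partial quotients a_0, a_1, ... (each step inverts the fractional part left over by the previous one):
  18 = 3*5 + 3, so a_0 = 3.
  5 = 1*3 + 2, so a_1 = 1.
  3 = 1*2 + 1, so a_2 = 1.
  2 = 2*1 + 0, so a_3 = 2.
The remainder reaches 0 after 4 divisions, so the expansion has 4 partial quotients, read off in order.

[3; 1, 1, 2]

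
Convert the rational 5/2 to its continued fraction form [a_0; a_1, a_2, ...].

[2; 2]

Run the Euclidean algorithm on 5 and 2; the successive quotients are the partial quotients a_0, a_1, ... (each step inverts the fractional part left over by the previous one):
  5 = 2*2 + 1, so a_0 = 2.
  2 = 2*1 + 0, so a_1 = 2.
The remainder reaches 0 after 2 divisions, so the expansion has 2 partial quotients, read off in order.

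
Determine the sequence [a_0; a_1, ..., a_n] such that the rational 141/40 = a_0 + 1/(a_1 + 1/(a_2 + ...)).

Run the Euclidean algorithm on 141 and 40; the successive quotients are the partial quotients a_0, a_1, ... (each step inverts the fractional part left over by the previous one):
  141 = 3*40 + 21, so a_0 = 3.
  40 = 1*21 + 19, so a_1 = 1.
  21 = 1*19 + 2, so a_2 = 1.
  19 = 9*2 + 1, so a_3 = 9.
  2 = 2*1 + 0, so a_4 = 2.
The remainder reaches 0 after 5 divisions, so the expansion has 5 partial quotients, read off in order.

[3; 1, 1, 9, 2]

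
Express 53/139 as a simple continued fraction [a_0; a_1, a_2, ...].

Run the Euclidean algorithm on 53 and 139; the successive quotients are the partial quotients a_0, a_1, ... (each step inverts the fractional part left over by the previous one):
  53 = 0*139 + 53, so a_0 = 0.
  139 = 2*53 + 33, so a_1 = 2.
  53 = 1*33 + 20, so a_2 = 1.
  33 = 1*20 + 13, so a_3 = 1.
  20 = 1*13 + 7, so a_4 = 1.
  13 = 1*7 + 6, so a_5 = 1.
  7 = 1*6 + 1, so a_6 = 1.
  6 = 6*1 + 0, so a_7 = 6.
The remainder reaches 0 after 8 divisions, so the expansion has 8 partial quotients, read off in order.

[0; 2, 1, 1, 1, 1, 1, 6]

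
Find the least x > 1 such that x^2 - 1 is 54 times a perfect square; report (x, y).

First expand sqrt(54) as a continued fraction. With x_i = (sqrt(54) + m_i)/d_i and (m_0, d_0) = (0, 1): a_0 = floor(sqrt(54)) = 7, since 7^2 = 49 <= 54 < 64 = 8^2.
Iterate m_{i+1} = d_i*a_i - m_i, d_{i+1} = (54 - m_{i+1}^2)/d_i, a_{i+1} = floor((a_0 + m_{i+1})/d_{i+1}):
  m_1 = 1*7 - 0 = 7, d_1 = (54 - 7^2)/1 = 5/1 = 5, a_1 = floor((7 + 7)/5) = 2.
  m_2 = 5*2 - 7 = 3, d_2 = (54 - 3^2)/5 = 45/5 = 9, a_2 = floor((7 + 3)/9) = 1.
  m_3 = 9*1 - 3 = 6, d_3 = (54 - 6^2)/9 = 18/9 = 2, a_3 = floor((7 + 6)/2) = 6.
  m_4 = 2*6 - 6 = 6, d_4 = (54 - 6^2)/2 = 18/2 = 9, a_4 = floor((7 + 6)/9) = 1.
  m_5 = 9*1 - 6 = 3, d_5 = (54 - 3^2)/9 = 45/9 = 5, a_5 = floor((7 + 3)/5) = 2.
  m_6 = 5*2 - 3 = 7, d_6 = (54 - 7^2)/5 = 5/5 = 1, a_6 = floor((7 + 7)/1) = 14.
  m_7 = 1*14 - 7 = 7, d_7 = (54 - 7^2)/1 = 5/1 = 5: (m_7, d_7) = (m_1, d_1) = (7, 5), so from here the quotients repeat a_1, ..., a_6; the period length is 6.
So sqrt(54) = [7; (2, 1, 6, 1, 2, 14)] with period length k = 6.
k is even, so the fundamental solution of x^2 - 54y^2 = 1 is (p_{k-1}, q_{k-1}) = (p_5, q_5); compute convergents through index 5.
Convergents (p_i = a_i*p_{i-1} + p_{i-2}, q_i = a_i*q_{i-1} + q_{i-2} with p_{-2}=0, p_{-1}=1, q_{-2}=1, q_{-1}=0):
  i=0: a_0=7, p_0 = 7*1 + 0 = 7, q_0 = 7*0 + 1 = 1.
  i=1: a_1=2, p_1 = 2*7 + 1 = 15, q_1 = 2*1 + 0 = 2.
  i=2: a_2=1, p_2 = 1*15 + 7 = 22, q_2 = 1*2 + 1 = 3.
  i=3: a_3=6, p_3 = 6*22 + 15 = 147, q_3 = 6*3 + 2 = 20.
  i=4: a_4=1, p_4 = 1*147 + 22 = 169, q_4 = 1*20 + 3 = 23.
  i=5: a_5=2, p_5 = 2*169 + 147 = 485, q_5 = 2*23 + 20 = 66.
Check: 485^2 - 54*66^2 = 235225 - 235224 = 1, so (x, y) = (485, 66) solves the equation, and by the theorem it is the least positive solution.

(x, y) = (485, 66)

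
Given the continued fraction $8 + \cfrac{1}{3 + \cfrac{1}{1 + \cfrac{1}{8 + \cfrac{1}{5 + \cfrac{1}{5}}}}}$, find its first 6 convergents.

Using the convergent recurrence p_i = a_i*p_{i-1} + p_{i-2}, q_i = a_i*q_{i-1} + q_{i-2} with p_{-2}=0, p_{-1}=1, q_{-2}=1, q_{-1}=0:
  i=0: a_0=8, p_0 = 8*1 + 0 = 8, q_0 = 8*0 + 1 = 1.
  i=1: a_1=3, p_1 = 3*8 + 1 = 25, q_1 = 3*1 + 0 = 3.
  i=2: a_2=1, p_2 = 1*25 + 8 = 33, q_2 = 1*3 + 1 = 4.
  i=3: a_3=8, p_3 = 8*33 + 25 = 289, q_3 = 8*4 + 3 = 35.
  i=4: a_4=5, p_4 = 5*289 + 33 = 1478, q_4 = 5*35 + 4 = 179.
  i=5: a_5=5, p_5 = 5*1478 + 289 = 7679, q_5 = 5*179 + 35 = 930.

8/1, 25/3, 33/4, 289/35, 1478/179, 7679/930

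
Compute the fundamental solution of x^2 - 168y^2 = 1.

First expand sqrt(168) as a continued fraction. With x_i = (sqrt(168) + m_i)/d_i and (m_0, d_0) = (0, 1): a_0 = floor(sqrt(168)) = 12, since 12^2 = 144 <= 168 < 169 = 13^2.
Iterate m_{i+1} = d_i*a_i - m_i, d_{i+1} = (168 - m_{i+1}^2)/d_i, a_{i+1} = floor((a_0 + m_{i+1})/d_{i+1}):
  m_1 = 1*12 - 0 = 12, d_1 = (168 - 12^2)/1 = 24/1 = 24, a_1 = floor((12 + 12)/24) = 1.
  m_2 = 24*1 - 12 = 12, d_2 = (168 - 12^2)/24 = 24/24 = 1, a_2 = floor((12 + 12)/1) = 24.
  m_3 = 1*24 - 12 = 12, d_3 = (168 - 12^2)/1 = 24/1 = 24: (m_3, d_3) = (m_1, d_1) = (12, 24), so from here the quotients repeat a_1, a_2; the period length is 2.
So sqrt(168) = [12; (1, 24)] with period length k = 2.
k is even, so the fundamental solution of x^2 - 168y^2 = 1 is (p_{k-1}, q_{k-1}) = (p_1, q_1); compute convergents through index 1.
Convergents (p_i = a_i*p_{i-1} + p_{i-2}, q_i = a_i*q_{i-1} + q_{i-2} with p_{-2}=0, p_{-1}=1, q_{-2}=1, q_{-1}=0):
  i=0: a_0=12, p_0 = 12*1 + 0 = 12, q_0 = 12*0 + 1 = 1.
  i=1: a_1=1, p_1 = 1*12 + 1 = 13, q_1 = 1*1 + 0 = 1.
Check: 13^2 - 168*1^2 = 169 - 168 = 1, so (x, y) = (13, 1) solves the equation, and by the theorem it is the least positive solution.

(x, y) = (13, 1)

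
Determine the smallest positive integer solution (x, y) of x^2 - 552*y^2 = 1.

(x, y) = (47, 2)

First expand sqrt(552) as a continued fraction. With x_i = (sqrt(552) + m_i)/d_i and (m_0, d_0) = (0, 1): a_0 = floor(sqrt(552)) = 23, since 23^2 = 529 <= 552 < 576 = 24^2.
Iterate m_{i+1} = d_i*a_i - m_i, d_{i+1} = (552 - m_{i+1}^2)/d_i, a_{i+1} = floor((a_0 + m_{i+1})/d_{i+1}):
  m_1 = 1*23 - 0 = 23, d_1 = (552 - 23^2)/1 = 23/1 = 23, a_1 = floor((23 + 23)/23) = 2.
  m_2 = 23*2 - 23 = 23, d_2 = (552 - 23^2)/23 = 23/23 = 1, a_2 = floor((23 + 23)/1) = 46.
  m_3 = 1*46 - 23 = 23, d_3 = (552 - 23^2)/1 = 23/1 = 23: (m_3, d_3) = (m_1, d_1) = (23, 23), so from here the quotients repeat a_1, a_2; the period length is 2.
So sqrt(552) = [23; (2, 46)] with period length k = 2.
k is even, so the fundamental solution of x^2 - 552y^2 = 1 is (p_{k-1}, q_{k-1}) = (p_1, q_1); compute convergents through index 1.
Convergents (p_i = a_i*p_{i-1} + p_{i-2}, q_i = a_i*q_{i-1} + q_{i-2} with p_{-2}=0, p_{-1}=1, q_{-2}=1, q_{-1}=0):
  i=0: a_0=23, p_0 = 23*1 + 0 = 23, q_0 = 23*0 + 1 = 1.
  i=1: a_1=2, p_1 = 2*23 + 1 = 47, q_1 = 2*1 + 0 = 2.
Check: 47^2 - 552*2^2 = 2209 - 2208 = 1, so (x, y) = (47, 2) solves the equation, and by the theorem it is the least positive solution.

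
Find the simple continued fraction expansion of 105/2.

Run the Euclidean algorithm on 105 and 2; the successive quotients are the partial quotients a_0, a_1, ... (each step inverts the fractional part left over by the previous one):
  105 = 52*2 + 1, so a_0 = 52.
  2 = 2*1 + 0, so a_1 = 2.
The remainder reaches 0 after 2 divisions, so the expansion has 2 partial quotients, read off in order.

[52; 2]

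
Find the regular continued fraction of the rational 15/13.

[1; 6, 2]

Run the Euclidean algorithm on 15 and 13; the successive quotients are the partial quotients a_0, a_1, ... (each step inverts the fractional part left over by the previous one):
  15 = 1*13 + 2, so a_0 = 1.
  13 = 6*2 + 1, so a_1 = 6.
  2 = 2*1 + 0, so a_2 = 2.
The remainder reaches 0 after 3 divisions, so the expansion has 3 partial quotients, read off in order.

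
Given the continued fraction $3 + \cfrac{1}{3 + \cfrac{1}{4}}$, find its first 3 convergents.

Using the convergent recurrence p_i = a_i*p_{i-1} + p_{i-2}, q_i = a_i*q_{i-1} + q_{i-2} with p_{-2}=0, p_{-1}=1, q_{-2}=1, q_{-1}=0:
  i=0: a_0=3, p_0 = 3*1 + 0 = 3, q_0 = 3*0 + 1 = 1.
  i=1: a_1=3, p_1 = 3*3 + 1 = 10, q_1 = 3*1 + 0 = 3.
  i=2: a_2=4, p_2 = 4*10 + 3 = 43, q_2 = 4*3 + 1 = 13.

3/1, 10/3, 43/13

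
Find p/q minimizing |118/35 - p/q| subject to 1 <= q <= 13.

27/8

Expand x = 118/35 as a continued fraction with the Euclidean algorithm:
  118 = 3*35 + 13, so a_0 = 3.
  35 = 2*13 + 9, so a_1 = 2.
  13 = 1*9 + 4, so a_2 = 1.
  9 = 2*4 + 1, so a_3 = 2.
  4 = 4*1 + 0, so a_4 = 4.
so x = [3; 2, 1, 2, 4].
Convergents (p_i = a_i*p_{i-1} + p_{i-2}, q_i = a_i*q_{i-1} + q_{i-2} with p_{-2}=0, p_{-1}=1, q_{-2}=1, q_{-1}=0), until the denominator exceeds 13:
  i=0: a_0=3, p_0 = 3*1 + 0 = 3, q_0 = 3*0 + 1 = 1.
  i=1: a_1=2, p_1 = 2*3 + 1 = 7, q_1 = 2*1 + 0 = 2.
  i=2: a_2=1, p_2 = 1*7 + 3 = 10, q_2 = 1*2 + 1 = 3.
  i=3: a_3=2, p_3 = 2*10 + 7 = 27, q_3 = 2*3 + 2 = 8.
  i=4: a_4=4, p_4 = 4*27 + 10 = 118, q_4 = 4*8 + 3 = 35.
q_4 = 35 > 13, so the last convergent with denominator <= 13 is p_3/q_3 = 27/8.
The closest fraction with denominator <= 13 is either p_3/q_3 or the intermediate fraction (k*p_3 + p_2)/(k*q_3 + q_2) with the largest k >= 1 whose denominator stays <= 13; these approach x as k grows, and every other convergent or intermediate fraction in range is farther away.
Largest k: floor((13 - q_2)/q_3) = floor((13 - 3)/8) = 1.
That gives (1*27 + 10)/(1*8 + 3) = 37/11.
Compare the errors: |x - 27/8| = |118*8 - 27*35|/(35*8) = 1/280, and |x - 37/11| = |118*11 - 37*35|/(35*11) = 3/385.
Cross-multiplying, 1*385 = 385 < 840 = 3*280, so 1/280 is smaller: the convergent 27/8 is closer to x than 37/11.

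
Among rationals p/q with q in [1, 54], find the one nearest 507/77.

349/53

Expand x = 507/77 as a continued fraction with the Euclidean algorithm:
  507 = 6*77 + 45, so a_0 = 6.
  77 = 1*45 + 32, so a_1 = 1.
  45 = 1*32 + 13, so a_2 = 1.
  32 = 2*13 + 6, so a_3 = 2.
  13 = 2*6 + 1, so a_4 = 2.
  6 = 6*1 + 0, so a_5 = 6.
so x = [6; 1, 1, 2, 2, 6].
Convergents (p_i = a_i*p_{i-1} + p_{i-2}, q_i = a_i*q_{i-1} + q_{i-2} with p_{-2}=0, p_{-1}=1, q_{-2}=1, q_{-1}=0), until the denominator exceeds 54:
  i=0: a_0=6, p_0 = 6*1 + 0 = 6, q_0 = 6*0 + 1 = 1.
  i=1: a_1=1, p_1 = 1*6 + 1 = 7, q_1 = 1*1 + 0 = 1.
  i=2: a_2=1, p_2 = 1*7 + 6 = 13, q_2 = 1*1 + 1 = 2.
  i=3: a_3=2, p_3 = 2*13 + 7 = 33, q_3 = 2*2 + 1 = 5.
  i=4: a_4=2, p_4 = 2*33 + 13 = 79, q_4 = 2*5 + 2 = 12.
  i=5: a_5=6, p_5 = 6*79 + 33 = 507, q_5 = 6*12 + 5 = 77.
q_5 = 77 > 54, so the last convergent with denominator <= 54 is p_4/q_4 = 79/12.
The closest fraction with denominator <= 54 is either p_4/q_4 or the intermediate fraction (k*p_4 + p_3)/(k*q_4 + q_3) with the largest k >= 1 whose denominator stays <= 54; these approach x as k grows, and every other convergent or intermediate fraction in range is farther away.
Largest k: floor((54 - q_3)/q_4) = floor((54 - 5)/12) = 4.
That gives (4*79 + 33)/(4*12 + 5) = 349/53.
Compare the errors: |x - 79/12| = |507*12 - 79*77|/(77*12) = 1/924, and |x - 349/53| = |507*53 - 349*77|/(77*53) = 2/4081.
Cross-multiplying, 2*924 = 1848 < 4081 = 1*4081, so 2/4081 is smaller: the intermediate fraction 349/53 is closer to x than 79/12.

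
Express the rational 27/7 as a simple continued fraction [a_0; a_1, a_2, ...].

[3; 1, 6]

Run the Euclidean algorithm on 27 and 7; the successive quotients are the partial quotients a_0, a_1, ... (each step inverts the fractional part left over by the previous one):
  27 = 3*7 + 6, so a_0 = 3.
  7 = 1*6 + 1, so a_1 = 1.
  6 = 6*1 + 0, so a_2 = 6.
The remainder reaches 0 after 3 divisions, so the expansion has 3 partial quotients, read off in order.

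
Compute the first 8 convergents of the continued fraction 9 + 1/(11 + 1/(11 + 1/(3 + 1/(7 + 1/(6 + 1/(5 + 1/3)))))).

Using the convergent recurrence p_i = a_i*p_{i-1} + p_{i-2}, q_i = a_i*q_{i-1} + q_{i-2} with p_{-2}=0, p_{-1}=1, q_{-2}=1, q_{-1}=0:
  i=0: a_0=9, p_0 = 9*1 + 0 = 9, q_0 = 9*0 + 1 = 1.
  i=1: a_1=11, p_1 = 11*9 + 1 = 100, q_1 = 11*1 + 0 = 11.
  i=2: a_2=11, p_2 = 11*100 + 9 = 1109, q_2 = 11*11 + 1 = 122.
  i=3: a_3=3, p_3 = 3*1109 + 100 = 3427, q_3 = 3*122 + 11 = 377.
  i=4: a_4=7, p_4 = 7*3427 + 1109 = 25098, q_4 = 7*377 + 122 = 2761.
  i=5: a_5=6, p_5 = 6*25098 + 3427 = 154015, q_5 = 6*2761 + 377 = 16943.
  i=6: a_6=5, p_6 = 5*154015 + 25098 = 795173, q_6 = 5*16943 + 2761 = 87476.
  i=7: a_7=3, p_7 = 3*795173 + 154015 = 2539534, q_7 = 3*87476 + 16943 = 279371.

9/1, 100/11, 1109/122, 3427/377, 25098/2761, 154015/16943, 795173/87476, 2539534/279371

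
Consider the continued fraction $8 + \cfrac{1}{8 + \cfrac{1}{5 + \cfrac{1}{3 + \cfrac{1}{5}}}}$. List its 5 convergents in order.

8/1, 65/8, 333/41, 1064/131, 5653/696

Using the convergent recurrence p_i = a_i*p_{i-1} + p_{i-2}, q_i = a_i*q_{i-1} + q_{i-2} with p_{-2}=0, p_{-1}=1, q_{-2}=1, q_{-1}=0:
  i=0: a_0=8, p_0 = 8*1 + 0 = 8, q_0 = 8*0 + 1 = 1.
  i=1: a_1=8, p_1 = 8*8 + 1 = 65, q_1 = 8*1 + 0 = 8.
  i=2: a_2=5, p_2 = 5*65 + 8 = 333, q_2 = 5*8 + 1 = 41.
  i=3: a_3=3, p_3 = 3*333 + 65 = 1064, q_3 = 3*41 + 8 = 131.
  i=4: a_4=5, p_4 = 5*1064 + 333 = 5653, q_4 = 5*131 + 41 = 696.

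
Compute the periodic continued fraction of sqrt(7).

Write x_i = (sqrt(7) + m_i)/d_i with (m_0, d_0) = (0, 1). a_0 = floor(sqrt(7)) = 2, since 2^2 = 4 <= 7 < 9 = 3^2.
Iterate m_{i+1} = d_i*a_i - m_i, d_{i+1} = (7 - m_{i+1}^2)/d_i, a_{i+1} = floor((a_0 + m_{i+1})/d_{i+1}):
  m_1 = 1*2 - 0 = 2, d_1 = (7 - 2^2)/1 = 3/1 = 3, a_1 = floor((2 + 2)/3) = 1.
  m_2 = 3*1 - 2 = 1, d_2 = (7 - 1^2)/3 = 6/3 = 2, a_2 = floor((2 + 1)/2) = 1.
  m_3 = 2*1 - 1 = 1, d_3 = (7 - 1^2)/2 = 6/2 = 3, a_3 = floor((2 + 1)/3) = 1.
  m_4 = 3*1 - 1 = 2, d_4 = (7 - 2^2)/3 = 3/3 = 1, a_4 = floor((2 + 2)/1) = 4.
  m_5 = 1*4 - 2 = 2, d_5 = (7 - 2^2)/1 = 3/1 = 3: (m_5, d_5) = (m_1, d_1) = (2, 3), so from here the quotients repeat a_1, ..., a_4; the period length is 4.
Hence the expansion of sqrt(7) is a_0 = 2 followed by the repeating block 1, 1, 1, 4 (period 4).

[2; (1, 1, 1, 4)]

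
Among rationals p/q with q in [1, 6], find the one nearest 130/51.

5/2

Expand x = 130/51 as a continued fraction with the Euclidean algorithm:
  130 = 2*51 + 28, so a_0 = 2.
  51 = 1*28 + 23, so a_1 = 1.
  28 = 1*23 + 5, so a_2 = 1.
  23 = 4*5 + 3, so a_3 = 4.
  5 = 1*3 + 2, so a_4 = 1.
  3 = 1*2 + 1, so a_5 = 1.
  2 = 2*1 + 0, so a_6 = 2.
so x = [2; 1, 1, 4, 1, 1, 2].
Convergents (p_i = a_i*p_{i-1} + p_{i-2}, q_i = a_i*q_{i-1} + q_{i-2} with p_{-2}=0, p_{-1}=1, q_{-2}=1, q_{-1}=0), until the denominator exceeds 6:
  i=0: a_0=2, p_0 = 2*1 + 0 = 2, q_0 = 2*0 + 1 = 1.
  i=1: a_1=1, p_1 = 1*2 + 1 = 3, q_1 = 1*1 + 0 = 1.
  i=2: a_2=1, p_2 = 1*3 + 2 = 5, q_2 = 1*1 + 1 = 2.
  i=3: a_3=4, p_3 = 4*5 + 3 = 23, q_3 = 4*2 + 1 = 9.
q_3 = 9 > 6, so the last convergent with denominator <= 6 is p_2/q_2 = 5/2.
The closest fraction with denominator <= 6 is either p_2/q_2 or the intermediate fraction (k*p_2 + p_1)/(k*q_2 + q_1) with the largest k >= 1 whose denominator stays <= 6; these approach x as k grows, and every other convergent or intermediate fraction in range is farther away.
Largest k: floor((6 - q_1)/q_2) = floor((6 - 1)/2) = 2.
That gives (2*5 + 3)/(2*2 + 1) = 13/5.
Compare the errors: |x - 5/2| = |130*2 - 5*51|/(51*2) = 5/102, and |x - 13/5| = |130*5 - 13*51|/(51*5) = 13/255.
Cross-multiplying, 5*255 = 1275 < 1326 = 13*102, so 5/102 is smaller: the convergent 5/2 is closer to x than 13/5.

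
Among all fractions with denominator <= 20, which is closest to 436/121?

Expand x = 436/121 as a continued fraction with the Euclidean algorithm:
  436 = 3*121 + 73, so a_0 = 3.
  121 = 1*73 + 48, so a_1 = 1.
  73 = 1*48 + 25, so a_2 = 1.
  48 = 1*25 + 23, so a_3 = 1.
  25 = 1*23 + 2, so a_4 = 1.
  23 = 11*2 + 1, so a_5 = 11.
  2 = 2*1 + 0, so a_6 = 2.
so x = [3; 1, 1, 1, 1, 11, 2].
Convergents (p_i = a_i*p_{i-1} + p_{i-2}, q_i = a_i*q_{i-1} + q_{i-2} with p_{-2}=0, p_{-1}=1, q_{-2}=1, q_{-1}=0), until the denominator exceeds 20:
  i=0: a_0=3, p_0 = 3*1 + 0 = 3, q_0 = 3*0 + 1 = 1.
  i=1: a_1=1, p_1 = 1*3 + 1 = 4, q_1 = 1*1 + 0 = 1.
  i=2: a_2=1, p_2 = 1*4 + 3 = 7, q_2 = 1*1 + 1 = 2.
  i=3: a_3=1, p_3 = 1*7 + 4 = 11, q_3 = 1*2 + 1 = 3.
  i=4: a_4=1, p_4 = 1*11 + 7 = 18, q_4 = 1*3 + 2 = 5.
  i=5: a_5=11, p_5 = 11*18 + 11 = 209, q_5 = 11*5 + 3 = 58.
q_5 = 58 > 20, so the last convergent with denominator <= 20 is p_4/q_4 = 18/5.
The closest fraction with denominator <= 20 is either p_4/q_4 or the intermediate fraction (k*p_4 + p_3)/(k*q_4 + q_3) with the largest k >= 1 whose denominator stays <= 20; these approach x as k grows, and every other convergent or intermediate fraction in range is farther away.
Largest k: floor((20 - q_3)/q_4) = floor((20 - 3)/5) = 3.
That gives (3*18 + 11)/(3*5 + 3) = 65/18.
Compare the errors: |x - 18/5| = |436*5 - 18*121|/(121*5) = 2/605, and |x - 65/18| = |436*18 - 65*121|/(121*18) = 17/2178.
Cross-multiplying, 2*2178 = 4356 < 10285 = 17*605, so 2/605 is smaller: the convergent 18/5 is closer to x than 65/18.

18/5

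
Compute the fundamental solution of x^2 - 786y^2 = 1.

First expand sqrt(786) as a continued fraction. With x_i = (sqrt(786) + m_i)/d_i and (m_0, d_0) = (0, 1): a_0 = floor(sqrt(786)) = 28, since 28^2 = 784 <= 786 < 841 = 29^2.
Iterate m_{i+1} = d_i*a_i - m_i, d_{i+1} = (786 - m_{i+1}^2)/d_i, a_{i+1} = floor((a_0 + m_{i+1})/d_{i+1}):
  m_1 = 1*28 - 0 = 28, d_1 = (786 - 28^2)/1 = 2/1 = 2, a_1 = floor((28 + 28)/2) = 28.
  m_2 = 2*28 - 28 = 28, d_2 = (786 - 28^2)/2 = 2/2 = 1, a_2 = floor((28 + 28)/1) = 56.
  m_3 = 1*56 - 28 = 28, d_3 = (786 - 28^2)/1 = 2/1 = 2: (m_3, d_3) = (m_1, d_1) = (28, 2), so from here the quotients repeat a_1, a_2; the period length is 2.
So sqrt(786) = [28; (28, 56)] with period length k = 2.
k is even, so the fundamental solution of x^2 - 786y^2 = 1 is (p_{k-1}, q_{k-1}) = (p_1, q_1); compute convergents through index 1.
Convergents (p_i = a_i*p_{i-1} + p_{i-2}, q_i = a_i*q_{i-1} + q_{i-2} with p_{-2}=0, p_{-1}=1, q_{-2}=1, q_{-1}=0):
  i=0: a_0=28, p_0 = 28*1 + 0 = 28, q_0 = 28*0 + 1 = 1.
  i=1: a_1=28, p_1 = 28*28 + 1 = 785, q_1 = 28*1 + 0 = 28.
Check: 785^2 - 786*28^2 = 616225 - 616224 = 1, so (x, y) = (785, 28) solves the equation, and by the theorem it is the least positive solution.

(x, y) = (785, 28)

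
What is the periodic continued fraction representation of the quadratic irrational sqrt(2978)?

Write x_i = (sqrt(2978) + m_i)/d_i with (m_0, d_0) = (0, 1). a_0 = floor(sqrt(2978)) = 54, since 54^2 = 2916 <= 2978 < 3025 = 55^2.
Iterate m_{i+1} = d_i*a_i - m_i, d_{i+1} = (2978 - m_{i+1}^2)/d_i, a_{i+1} = floor((a_0 + m_{i+1})/d_{i+1}):
  m_1 = 1*54 - 0 = 54, d_1 = (2978 - 54^2)/1 = 62/1 = 62, a_1 = floor((54 + 54)/62) = 1.
  m_2 = 62*1 - 54 = 8, d_2 = (2978 - 8^2)/62 = 2914/62 = 47, a_2 = floor((54 + 8)/47) = 1.
  m_3 = 47*1 - 8 = 39, d_3 = (2978 - 39^2)/47 = 1457/47 = 31, a_3 = floor((54 + 39)/31) = 3.
  m_4 = 31*3 - 39 = 54, d_4 = (2978 - 54^2)/31 = 62/31 = 2, a_4 = floor((54 + 54)/2) = 54.
  m_5 = 2*54 - 54 = 54, d_5 = (2978 - 54^2)/2 = 62/2 = 31, a_5 = floor((54 + 54)/31) = 3.
  m_6 = 31*3 - 54 = 39, d_6 = (2978 - 39^2)/31 = 1457/31 = 47, a_6 = floor((54 + 39)/47) = 1.
  m_7 = 47*1 - 39 = 8, d_7 = (2978 - 8^2)/47 = 2914/47 = 62, a_7 = floor((54 + 8)/62) = 1.
  m_8 = 62*1 - 8 = 54, d_8 = (2978 - 54^2)/62 = 62/62 = 1, a_8 = floor((54 + 54)/1) = 108.
  m_9 = 1*108 - 54 = 54, d_9 = (2978 - 54^2)/1 = 62/1 = 62: (m_9, d_9) = (m_1, d_1) = (54, 62), so from here the quotients repeat a_1, ..., a_8; the period length is 8.
Hence the expansion of sqrt(2978) is a_0 = 54 followed by the repeating block 1, 1, 3, 54, 3, 1, 1, 108 (period 8).

[54; (1, 1, 3, 54, 3, 1, 1, 108)]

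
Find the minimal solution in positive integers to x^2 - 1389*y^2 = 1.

(x, y) = (625975, 16796)

First expand sqrt(1389) as a continued fraction. With x_i = (sqrt(1389) + m_i)/d_i and (m_0, d_0) = (0, 1): a_0 = floor(sqrt(1389)) = 37, since 37^2 = 1369 <= 1389 < 1444 = 38^2.
Iterate m_{i+1} = d_i*a_i - m_i, d_{i+1} = (1389 - m_{i+1}^2)/d_i, a_{i+1} = floor((a_0 + m_{i+1})/d_{i+1}):
  m_1 = 1*37 - 0 = 37, d_1 = (1389 - 37^2)/1 = 20/1 = 20, a_1 = floor((37 + 37)/20) = 3.
  m_2 = 20*3 - 37 = 23, d_2 = (1389 - 23^2)/20 = 860/20 = 43, a_2 = floor((37 + 23)/43) = 1.
  m_3 = 43*1 - 23 = 20, d_3 = (1389 - 20^2)/43 = 989/43 = 23, a_3 = floor((37 + 20)/23) = 2.
  m_4 = 23*2 - 20 = 26, d_4 = (1389 - 26^2)/23 = 713/23 = 31, a_4 = floor((37 + 26)/31) = 2.
  m_5 = 31*2 - 26 = 36, d_5 = (1389 - 36^2)/31 = 93/31 = 3, a_5 = floor((37 + 36)/3) = 24.
  m_6 = 3*24 - 36 = 36, d_6 = (1389 - 36^2)/3 = 93/3 = 31, a_6 = floor((37 + 36)/31) = 2.
  m_7 = 31*2 - 36 = 26, d_7 = (1389 - 26^2)/31 = 713/31 = 23, a_7 = floor((37 + 26)/23) = 2.
  m_8 = 23*2 - 26 = 20, d_8 = (1389 - 20^2)/23 = 989/23 = 43, a_8 = floor((37 + 20)/43) = 1.
  m_9 = 43*1 - 20 = 23, d_9 = (1389 - 23^2)/43 = 860/43 = 20, a_9 = floor((37 + 23)/20) = 3.
  m_10 = 20*3 - 23 = 37, d_10 = (1389 - 37^2)/20 = 20/20 = 1, a_10 = floor((37 + 37)/1) = 74.
  m_11 = 1*74 - 37 = 37, d_11 = (1389 - 37^2)/1 = 20/1 = 20: (m_11, d_11) = (m_1, d_1) = (37, 20), so from here the quotients repeat a_1, ..., a_10; the period length is 10.
So sqrt(1389) = [37; (3, 1, 2, 2, 24, 2, 2, 1, 3, 74)] with period length k = 10.
k is even, so the fundamental solution of x^2 - 1389y^2 = 1 is (p_{k-1}, q_{k-1}) = (p_9, q_9); compute convergents through index 9.
Convergents (p_i = a_i*p_{i-1} + p_{i-2}, q_i = a_i*q_{i-1} + q_{i-2} with p_{-2}=0, p_{-1}=1, q_{-2}=1, q_{-1}=0):
  i=0: a_0=37, p_0 = 37*1 + 0 = 37, q_0 = 37*0 + 1 = 1.
  i=1: a_1=3, p_1 = 3*37 + 1 = 112, q_1 = 3*1 + 0 = 3.
  i=2: a_2=1, p_2 = 1*112 + 37 = 149, q_2 = 1*3 + 1 = 4.
  i=3: a_3=2, p_3 = 2*149 + 112 = 410, q_3 = 2*4 + 3 = 11.
  i=4: a_4=2, p_4 = 2*410 + 149 = 969, q_4 = 2*11 + 4 = 26.
  i=5: a_5=24, p_5 = 24*969 + 410 = 23666, q_5 = 24*26 + 11 = 635.
  i=6: a_6=2, p_6 = 2*23666 + 969 = 48301, q_6 = 2*635 + 26 = 1296.
  i=7: a_7=2, p_7 = 2*48301 + 23666 = 120268, q_7 = 2*1296 + 635 = 3227.
  i=8: a_8=1, p_8 = 1*120268 + 48301 = 168569, q_8 = 1*3227 + 1296 = 4523.
  i=9: a_9=3, p_9 = 3*168569 + 120268 = 625975, q_9 = 3*4523 + 3227 = 16796.
Check: 625975^2 - 1389*16796^2 = 391844700625 - 391844700624 = 1, so (x, y) = (625975, 16796) solves the equation, and by the theorem it is the least positive solution.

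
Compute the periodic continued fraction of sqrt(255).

Write x_i = (sqrt(255) + m_i)/d_i with (m_0, d_0) = (0, 1). a_0 = floor(sqrt(255)) = 15, since 15^2 = 225 <= 255 < 256 = 16^2.
Iterate m_{i+1} = d_i*a_i - m_i, d_{i+1} = (255 - m_{i+1}^2)/d_i, a_{i+1} = floor((a_0 + m_{i+1})/d_{i+1}):
  m_1 = 1*15 - 0 = 15, d_1 = (255 - 15^2)/1 = 30/1 = 30, a_1 = floor((15 + 15)/30) = 1.
  m_2 = 30*1 - 15 = 15, d_2 = (255 - 15^2)/30 = 30/30 = 1, a_2 = floor((15 + 15)/1) = 30.
  m_3 = 1*30 - 15 = 15, d_3 = (255 - 15^2)/1 = 30/1 = 30: (m_3, d_3) = (m_1, d_1) = (15, 30), so from here the quotients repeat a_1, a_2; the period length is 2.
Hence the expansion of sqrt(255) is a_0 = 15 followed by the repeating block 1, 30 (period 2).

[15; (1, 30)]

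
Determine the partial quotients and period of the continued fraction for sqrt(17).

[4; (8)]

Write x_i = (sqrt(17) + m_i)/d_i with (m_0, d_0) = (0, 1). a_0 = floor(sqrt(17)) = 4, since 4^2 = 16 <= 17 < 25 = 5^2.
Iterate m_{i+1} = d_i*a_i - m_i, d_{i+1} = (17 - m_{i+1}^2)/d_i, a_{i+1} = floor((a_0 + m_{i+1})/d_{i+1}):
  m_1 = 1*4 - 0 = 4, d_1 = (17 - 4^2)/1 = 1/1 = 1, a_1 = floor((4 + 4)/1) = 8.
  m_2 = 1*8 - 4 = 4, d_2 = (17 - 4^2)/1 = 1/1 = 1: (m_2, d_2) = (m_1, d_1) = (4, 1), so from here the quotient a_1 repeats; the period length is 1.
Hence the expansion of sqrt(17) is a_0 = 4 followed by the repeating block 8 (period 1).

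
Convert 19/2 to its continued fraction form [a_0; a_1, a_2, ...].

[9; 2]

Run the Euclidean algorithm on 19 and 2; the successive quotients are the partial quotients a_0, a_1, ... (each step inverts the fractional part left over by the previous one):
  19 = 9*2 + 1, so a_0 = 9.
  2 = 2*1 + 0, so a_1 = 2.
The remainder reaches 0 after 2 divisions, so the expansion has 2 partial quotients, read off in order.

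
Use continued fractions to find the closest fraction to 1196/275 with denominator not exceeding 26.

Expand x = 1196/275 as a continued fraction with the Euclidean algorithm:
  1196 = 4*275 + 96, so a_0 = 4.
  275 = 2*96 + 83, so a_1 = 2.
  96 = 1*83 + 13, so a_2 = 1.
  83 = 6*13 + 5, so a_3 = 6.
  13 = 2*5 + 3, so a_4 = 2.
  5 = 1*3 + 2, so a_5 = 1.
  3 = 1*2 + 1, so a_6 = 1.
  2 = 2*1 + 0, so a_7 = 2.
so x = [4; 2, 1, 6, 2, 1, 1, 2].
Convergents (p_i = a_i*p_{i-1} + p_{i-2}, q_i = a_i*q_{i-1} + q_{i-2} with p_{-2}=0, p_{-1}=1, q_{-2}=1, q_{-1}=0), until the denominator exceeds 26:
  i=0: a_0=4, p_0 = 4*1 + 0 = 4, q_0 = 4*0 + 1 = 1.
  i=1: a_1=2, p_1 = 2*4 + 1 = 9, q_1 = 2*1 + 0 = 2.
  i=2: a_2=1, p_2 = 1*9 + 4 = 13, q_2 = 1*2 + 1 = 3.
  i=3: a_3=6, p_3 = 6*13 + 9 = 87, q_3 = 6*3 + 2 = 20.
  i=4: a_4=2, p_4 = 2*87 + 13 = 187, q_4 = 2*20 + 3 = 43.
q_4 = 43 > 26, so the last convergent with denominator <= 26 is p_3/q_3 = 87/20.
The closest fraction with denominator <= 26 is either p_3/q_3 or the intermediate fraction (k*p_3 + p_2)/(k*q_3 + q_2) with the largest k >= 1 whose denominator stays <= 26; these approach x as k grows, and every other convergent or intermediate fraction in range is farther away.
Largest k: floor((26 - q_2)/q_3) = floor((26 - 3)/20) = 1.
That gives (1*87 + 13)/(1*20 + 3) = 100/23.
Compare the errors: |x - 87/20| = |1196*20 - 87*275|/(275*20) = 5/5500, and |x - 100/23| = |1196*23 - 100*275|/(275*23) = 8/6325.
Cross-multiplying, 5*6325 = 31625 < 44000 = 8*5500, so 5/5500 is smaller: the convergent 87/20 is closer to x than 100/23.

87/20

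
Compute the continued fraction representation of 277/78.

[3; 1, 1, 4, 2, 1, 2]

Run the Euclidean algorithm on 277 and 78; the successive quotients are the partial quotients a_0, a_1, ... (each step inverts the fractional part left over by the previous one):
  277 = 3*78 + 43, so a_0 = 3.
  78 = 1*43 + 35, so a_1 = 1.
  43 = 1*35 + 8, so a_2 = 1.
  35 = 4*8 + 3, so a_3 = 4.
  8 = 2*3 + 2, so a_4 = 2.
  3 = 1*2 + 1, so a_5 = 1.
  2 = 2*1 + 0, so a_6 = 2.
The remainder reaches 0 after 7 divisions, so the expansion has 7 partial quotients, read off in order.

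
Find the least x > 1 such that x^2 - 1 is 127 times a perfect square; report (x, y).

(x, y) = (4730624, 419775)

First expand sqrt(127) as a continued fraction. With x_i = (sqrt(127) + m_i)/d_i and (m_0, d_0) = (0, 1): a_0 = floor(sqrt(127)) = 11, since 11^2 = 121 <= 127 < 144 = 12^2.
Iterate m_{i+1} = d_i*a_i - m_i, d_{i+1} = (127 - m_{i+1}^2)/d_i, a_{i+1} = floor((a_0 + m_{i+1})/d_{i+1}):
  m_1 = 1*11 - 0 = 11, d_1 = (127 - 11^2)/1 = 6/1 = 6, a_1 = floor((11 + 11)/6) = 3.
  m_2 = 6*3 - 11 = 7, d_2 = (127 - 7^2)/6 = 78/6 = 13, a_2 = floor((11 + 7)/13) = 1.
  m_3 = 13*1 - 7 = 6, d_3 = (127 - 6^2)/13 = 91/13 = 7, a_3 = floor((11 + 6)/7) = 2.
  m_4 = 7*2 - 6 = 8, d_4 = (127 - 8^2)/7 = 63/7 = 9, a_4 = floor((11 + 8)/9) = 2.
  m_5 = 9*2 - 8 = 10, d_5 = (127 - 10^2)/9 = 27/9 = 3, a_5 = floor((11 + 10)/3) = 7.
  m_6 = 3*7 - 10 = 11, d_6 = (127 - 11^2)/3 = 6/3 = 2, a_6 = floor((11 + 11)/2) = 11.
  m_7 = 2*11 - 11 = 11, d_7 = (127 - 11^2)/2 = 6/2 = 3, a_7 = floor((11 + 11)/3) = 7.
  m_8 = 3*7 - 11 = 10, d_8 = (127 - 10^2)/3 = 27/3 = 9, a_8 = floor((11 + 10)/9) = 2.
  m_9 = 9*2 - 10 = 8, d_9 = (127 - 8^2)/9 = 63/9 = 7, a_9 = floor((11 + 8)/7) = 2.
  m_10 = 7*2 - 8 = 6, d_10 = (127 - 6^2)/7 = 91/7 = 13, a_10 = floor((11 + 6)/13) = 1.
  m_11 = 13*1 - 6 = 7, d_11 = (127 - 7^2)/13 = 78/13 = 6, a_11 = floor((11 + 7)/6) = 3.
  m_12 = 6*3 - 7 = 11, d_12 = (127 - 11^2)/6 = 6/6 = 1, a_12 = floor((11 + 11)/1) = 22.
  m_13 = 1*22 - 11 = 11, d_13 = (127 - 11^2)/1 = 6/1 = 6: (m_13, d_13) = (m_1, d_1) = (11, 6), so from here the quotients repeat a_1, ..., a_12; the period length is 12.
So sqrt(127) = [11; (3, 1, 2, 2, 7, 11, 7, 2, 2, 1, 3, 22)] with period length k = 12.
k is even, so the fundamental solution of x^2 - 127y^2 = 1 is (p_{k-1}, q_{k-1}) = (p_11, q_11); compute convergents through index 11.
Convergents (p_i = a_i*p_{i-1} + p_{i-2}, q_i = a_i*q_{i-1} + q_{i-2} with p_{-2}=0, p_{-1}=1, q_{-2}=1, q_{-1}=0):
  i=0: a_0=11, p_0 = 11*1 + 0 = 11, q_0 = 11*0 + 1 = 1.
  i=1: a_1=3, p_1 = 3*11 + 1 = 34, q_1 = 3*1 + 0 = 3.
  i=2: a_2=1, p_2 = 1*34 + 11 = 45, q_2 = 1*3 + 1 = 4.
  i=3: a_3=2, p_3 = 2*45 + 34 = 124, q_3 = 2*4 + 3 = 11.
  i=4: a_4=2, p_4 = 2*124 + 45 = 293, q_4 = 2*11 + 4 = 26.
  i=5: a_5=7, p_5 = 7*293 + 124 = 2175, q_5 = 7*26 + 11 = 193.
  i=6: a_6=11, p_6 = 11*2175 + 293 = 24218, q_6 = 11*193 + 26 = 2149.
  i=7: a_7=7, p_7 = 7*24218 + 2175 = 171701, q_7 = 7*2149 + 193 = 15236.
  i=8: a_8=2, p_8 = 2*171701 + 24218 = 367620, q_8 = 2*15236 + 2149 = 32621.
  i=9: a_9=2, p_9 = 2*367620 + 171701 = 906941, q_9 = 2*32621 + 15236 = 80478.
  i=10: a_10=1, p_10 = 1*906941 + 367620 = 1274561, q_10 = 1*80478 + 32621 = 113099.
  i=11: a_11=3, p_11 = 3*1274561 + 906941 = 4730624, q_11 = 3*113099 + 80478 = 419775.
Check: 4730624^2 - 127*419775^2 = 22378803429376 - 22378803429375 = 1, so (x, y) = (4730624, 419775) solves the equation, and by the theorem it is the least positive solution.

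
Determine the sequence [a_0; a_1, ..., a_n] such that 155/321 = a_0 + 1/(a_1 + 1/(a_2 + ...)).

Run the Euclidean algorithm on 155 and 321; the successive quotients are the partial quotients a_0, a_1, ... (each step inverts the fractional part left over by the previous one):
  155 = 0*321 + 155, so a_0 = 0.
  321 = 2*155 + 11, so a_1 = 2.
  155 = 14*11 + 1, so a_2 = 14.
  11 = 11*1 + 0, so a_3 = 11.
The remainder reaches 0 after 4 divisions, so the expansion has 4 partial quotients, read off in order.

[0; 2, 14, 11]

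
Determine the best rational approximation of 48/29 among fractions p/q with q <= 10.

Expand x = 48/29 as a continued fraction with the Euclidean algorithm:
  48 = 1*29 + 19, so a_0 = 1.
  29 = 1*19 + 10, so a_1 = 1.
  19 = 1*10 + 9, so a_2 = 1.
  10 = 1*9 + 1, so a_3 = 1.
  9 = 9*1 + 0, so a_4 = 9.
so x = [1; 1, 1, 1, 9].
Convergents (p_i = a_i*p_{i-1} + p_{i-2}, q_i = a_i*q_{i-1} + q_{i-2} with p_{-2}=0, p_{-1}=1, q_{-2}=1, q_{-1}=0), until the denominator exceeds 10:
  i=0: a_0=1, p_0 = 1*1 + 0 = 1, q_0 = 1*0 + 1 = 1.
  i=1: a_1=1, p_1 = 1*1 + 1 = 2, q_1 = 1*1 + 0 = 1.
  i=2: a_2=1, p_2 = 1*2 + 1 = 3, q_2 = 1*1 + 1 = 2.
  i=3: a_3=1, p_3 = 1*3 + 2 = 5, q_3 = 1*2 + 1 = 3.
  i=4: a_4=9, p_4 = 9*5 + 3 = 48, q_4 = 9*3 + 2 = 29.
q_4 = 29 > 10, so the last convergent with denominator <= 10 is p_3/q_3 = 5/3.
The closest fraction with denominator <= 10 is either p_3/q_3 or the intermediate fraction (k*p_3 + p_2)/(k*q_3 + q_2) with the largest k >= 1 whose denominator stays <= 10; these approach x as k grows, and every other convergent or intermediate fraction in range is farther away.
Largest k: floor((10 - q_2)/q_3) = floor((10 - 2)/3) = 2.
That gives (2*5 + 3)/(2*3 + 2) = 13/8.
Compare the errors: |x - 5/3| = |48*3 - 5*29|/(29*3) = 1/87, and |x - 13/8| = |48*8 - 13*29|/(29*8) = 7/232.
Cross-multiplying, 1*232 = 232 < 609 = 7*87, so 1/87 is smaller: the convergent 5/3 is closer to x than 13/8.

5/3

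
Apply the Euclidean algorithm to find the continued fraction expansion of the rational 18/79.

[0; 4, 2, 1, 1, 3]

Run the Euclidean algorithm on 18 and 79; the successive quotients are the partial quotients a_0, a_1, ... (each step inverts the fractional part left over by the previous one):
  18 = 0*79 + 18, so a_0 = 0.
  79 = 4*18 + 7, so a_1 = 4.
  18 = 2*7 + 4, so a_2 = 2.
  7 = 1*4 + 3, so a_3 = 1.
  4 = 1*3 + 1, so a_4 = 1.
  3 = 3*1 + 0, so a_5 = 3.
The remainder reaches 0 after 6 divisions, so the expansion has 6 partial quotients, read off in order.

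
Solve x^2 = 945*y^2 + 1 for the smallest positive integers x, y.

First expand sqrt(945) as a continued fraction. With x_i = (sqrt(945) + m_i)/d_i and (m_0, d_0) = (0, 1): a_0 = floor(sqrt(945)) = 30, since 30^2 = 900 <= 945 < 961 = 31^2.
Iterate m_{i+1} = d_i*a_i - m_i, d_{i+1} = (945 - m_{i+1}^2)/d_i, a_{i+1} = floor((a_0 + m_{i+1})/d_{i+1}):
  m_1 = 1*30 - 0 = 30, d_1 = (945 - 30^2)/1 = 45/1 = 45, a_1 = floor((30 + 30)/45) = 1.
  m_2 = 45*1 - 30 = 15, d_2 = (945 - 15^2)/45 = 720/45 = 16, a_2 = floor((30 + 15)/16) = 2.
  m_3 = 16*2 - 15 = 17, d_3 = (945 - 17^2)/16 = 656/16 = 41, a_3 = floor((30 + 17)/41) = 1.
  m_4 = 41*1 - 17 = 24, d_4 = (945 - 24^2)/41 = 369/41 = 9, a_4 = floor((30 + 24)/9) = 6.
  m_5 = 9*6 - 24 = 30, d_5 = (945 - 30^2)/9 = 45/9 = 5, a_5 = floor((30 + 30)/5) = 12.
  m_6 = 5*12 - 30 = 30, d_6 = (945 - 30^2)/5 = 45/5 = 9, a_6 = floor((30 + 30)/9) = 6.
  m_7 = 9*6 - 30 = 24, d_7 = (945 - 24^2)/9 = 369/9 = 41, a_7 = floor((30 + 24)/41) = 1.
  m_8 = 41*1 - 24 = 17, d_8 = (945 - 17^2)/41 = 656/41 = 16, a_8 = floor((30 + 17)/16) = 2.
  m_9 = 16*2 - 17 = 15, d_9 = (945 - 15^2)/16 = 720/16 = 45, a_9 = floor((30 + 15)/45) = 1.
  m_10 = 45*1 - 15 = 30, d_10 = (945 - 30^2)/45 = 45/45 = 1, a_10 = floor((30 + 30)/1) = 60.
  m_11 = 1*60 - 30 = 30, d_11 = (945 - 30^2)/1 = 45/1 = 45: (m_11, d_11) = (m_1, d_1) = (30, 45), so from here the quotients repeat a_1, ..., a_10; the period length is 10.
So sqrt(945) = [30; (1, 2, 1, 6, 12, 6, 1, 2, 1, 60)] with period length k = 10.
k is even, so the fundamental solution of x^2 - 945y^2 = 1 is (p_{k-1}, q_{k-1}) = (p_9, q_9); compute convergents through index 9.
Convergents (p_i = a_i*p_{i-1} + p_{i-2}, q_i = a_i*q_{i-1} + q_{i-2} with p_{-2}=0, p_{-1}=1, q_{-2}=1, q_{-1}=0):
  i=0: a_0=30, p_0 = 30*1 + 0 = 30, q_0 = 30*0 + 1 = 1.
  i=1: a_1=1, p_1 = 1*30 + 1 = 31, q_1 = 1*1 + 0 = 1.
  i=2: a_2=2, p_2 = 2*31 + 30 = 92, q_2 = 2*1 + 1 = 3.
  i=3: a_3=1, p_3 = 1*92 + 31 = 123, q_3 = 1*3 + 1 = 4.
  i=4: a_4=6, p_4 = 6*123 + 92 = 830, q_4 = 6*4 + 3 = 27.
  i=5: a_5=12, p_5 = 12*830 + 123 = 10083, q_5 = 12*27 + 4 = 328.
  i=6: a_6=6, p_6 = 6*10083 + 830 = 61328, q_6 = 6*328 + 27 = 1995.
  i=7: a_7=1, p_7 = 1*61328 + 10083 = 71411, q_7 = 1*1995 + 328 = 2323.
  i=8: a_8=2, p_8 = 2*71411 + 61328 = 204150, q_8 = 2*2323 + 1995 = 6641.
  i=9: a_9=1, p_9 = 1*204150 + 71411 = 275561, q_9 = 1*6641 + 2323 = 8964.
Check: 275561^2 - 945*8964^2 = 75933864721 - 75933864720 = 1, so (x, y) = (275561, 8964) solves the equation, and by the theorem it is the least positive solution.

(x, y) = (275561, 8964)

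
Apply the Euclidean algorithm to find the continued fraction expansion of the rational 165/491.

Run the Euclidean algorithm on 165 and 491; the successive quotients are the partial quotients a_0, a_1, ... (each step inverts the fractional part left over by the previous one):
  165 = 0*491 + 165, so a_0 = 0.
  491 = 2*165 + 161, so a_1 = 2.
  165 = 1*161 + 4, so a_2 = 1.
  161 = 40*4 + 1, so a_3 = 40.
  4 = 4*1 + 0, so a_4 = 4.
The remainder reaches 0 after 5 divisions, so the expansion has 5 partial quotients, read off in order.

[0; 2, 1, 40, 4]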